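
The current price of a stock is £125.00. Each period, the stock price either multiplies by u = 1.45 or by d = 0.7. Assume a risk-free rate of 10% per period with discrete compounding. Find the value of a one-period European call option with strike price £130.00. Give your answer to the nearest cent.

Risk-neutral probability p = (1 + 0.1 − 0.7)/(1.45 − 0.7) = 0.4000/0.7500 = 0.5333
Terminal stock prices: S_u = 181.2, S_d = 87.5
Terminal payoffs (S − K): max(51.25, 0) = 51.25, max(-42.5, 0) = 0
Node 0 (S = 125): V_0 = 1/1.1·[0.5333·51.2500 + 0.4667·0.0000] = 24.8485

£24.85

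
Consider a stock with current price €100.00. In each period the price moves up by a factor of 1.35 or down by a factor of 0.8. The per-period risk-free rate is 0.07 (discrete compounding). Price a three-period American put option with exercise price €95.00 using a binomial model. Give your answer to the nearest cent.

€8.80

Risk-neutral probability p = (1 + 0.07 − 0.8)/(1.35 − 0.8) = 0.2700/0.5500 = 0.4909
Terminal stock prices: S_uuu = 246, S_uud = 145.8, S_udd = 86.4, S_ddd = 51.2
Terminal payoffs (K − S): max(-151, 0) = 0, max(-50.8, 0) = 0, max(8.6, 0) = 8.6, max(43.8, 0) = 43.8
Node uu (S = 182.3): continuation = 1/1.07·[0.4909·0.0000 + 0.5091·0.0000] = 0.0000; exercise value = 0.0000 ≤ continuation, so V_uu = 0.0000
Node ud (S = 108): continuation = 1/1.07·[0.4909·0.0000 + 0.5091·8.6000] = 4.0918; exercise value = 0.0000 ≤ continuation, so V_ud = 4.0918
Node dd (S = 64): continuation = 1/1.07·[0.4909·8.6000 + 0.5091·43.8000] = 24.7850; exercise value = 31.0000 > continuation, so V_dd = 31.0000 (exercise)
Node u (S = 135): continuation = 1/1.07·[0.4909·0.0000 + 0.5091·4.0918] = 1.9468; exercise value = 0.0000 ≤ continuation, so V_u = 1.9468
Node d (S = 80): continuation = 1/1.07·[0.4909·4.0918 + 0.5091·31.0000] = 16.6266; exercise value = 15.0000 ≤ continuation, so V_d = 16.6266
Node 0 (S = 100): continuation = 1/1.07·[0.4909·1.9468 + 0.5091·16.6266] = 8.8039; exercise value = 0.0000 ≤ continuation, so V_0 = 8.8039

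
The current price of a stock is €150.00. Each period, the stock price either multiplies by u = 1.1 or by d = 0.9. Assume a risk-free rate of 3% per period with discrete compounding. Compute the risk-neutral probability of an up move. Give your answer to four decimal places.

Risk-neutral probability p = (1 + 0.03 − 0.9)/(1.1 − 0.9) = 0.1300/0.2000 = 0.6500

p = 0.6500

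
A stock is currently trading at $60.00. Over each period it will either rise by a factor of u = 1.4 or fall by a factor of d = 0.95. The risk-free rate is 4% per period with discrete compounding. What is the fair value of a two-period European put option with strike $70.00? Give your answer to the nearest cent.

$9.38

Risk-neutral probability p = (1 + 0.04 − 0.95)/(1.4 − 0.95) = 0.0900/0.4500 = 0.2000
Terminal stock prices: S_uu = 117.6, S_ud = 79.8, S_dd = 54.15
Terminal payoffs (K − S): max(-47.6, 0) = 0, max(-9.8, 0) = 0, max(15.85, 0) = 15.85
Node u (S = 84): V_u = 1/1.04·[0.2000·0.0000 + 0.8000·0.0000] = 0.0000
Node d (S = 57): V_d = 1/1.04·[0.2000·0.0000 + 0.8000·15.8500] = 12.1923
Node 0 (S = 60): V_0 = 1/1.04·[0.2000·0.0000 + 0.8000·12.1923] = 9.3787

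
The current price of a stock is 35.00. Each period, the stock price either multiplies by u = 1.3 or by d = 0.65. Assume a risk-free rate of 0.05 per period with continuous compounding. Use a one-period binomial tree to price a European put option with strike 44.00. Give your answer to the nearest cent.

Risk-neutral probability p = (e^0.05 − 0.65)/(1.3 − 0.65) = 0.4013/0.6500 = 0.6173
Terminal stock prices: S_u = 45.5, S_d = 22.75
Terminal payoffs (K − S): max(-1.5, 0) = 0, max(21.25, 0) = 21.25
Node 0 (S = 35): V_0 = e^(−0.05)·[0.6173·0.0000 + 0.3827·21.2500] = 7.7349

7.73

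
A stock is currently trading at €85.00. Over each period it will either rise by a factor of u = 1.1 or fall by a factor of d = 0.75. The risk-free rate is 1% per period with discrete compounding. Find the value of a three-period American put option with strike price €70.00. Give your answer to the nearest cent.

€3.10

Risk-neutral probability p = (1 + 0.01 − 0.75)/(1.1 − 0.75) = 0.2600/0.3500 = 0.7429
Terminal stock prices: S_uuu = 113.1, S_uud = 77.14, S_udd = 52.59, S_ddd = 35.86
Terminal payoffs (K − S): max(-43.14, 0) = 0, max(-7.138, 0) = 0, max(17.41, 0) = 17.41, max(34.14, 0) = 34.14
Node uu (S = 102.9): continuation = 1/1.01·[0.7429·0.0000 + 0.2571·0.0000] = 0.0000; exercise value = 0.0000 ≤ continuation, so V_uu = 0.0000
Node ud (S = 70.13): continuation = 1/1.01·[0.7429·0.0000 + 0.2571·17.4062] = 4.4316; exercise value = 0.0000 ≤ continuation, so V_ud = 4.4316
Node dd (S = 47.81): continuation = 1/1.01·[0.7429·17.4062 + 0.2571·34.1406] = 21.4944; exercise value = 22.1875 > continuation, so V_dd = 22.1875 (exercise)
Node u (S = 93.5): continuation = 1/1.01·[0.7429·0.0000 + 0.2571·4.4316] = 1.1283; exercise value = 0.0000 ≤ continuation, so V_u = 1.1283
Node d (S = 63.75): continuation = 1/1.01·[0.7429·4.4316 + 0.2571·22.1875] = 8.9083; exercise value = 6.2500 ≤ continuation, so V_d = 8.9083
Node 0 (S = 85): continuation = 1/1.01·[0.7429·1.1283 + 0.2571·8.9083] = 3.0979; exercise value = 0.0000 ≤ continuation, so V_0 = 3.0979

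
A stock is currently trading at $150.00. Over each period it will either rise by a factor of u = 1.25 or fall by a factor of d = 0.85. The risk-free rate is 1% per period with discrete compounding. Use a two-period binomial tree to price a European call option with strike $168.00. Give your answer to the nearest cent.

$10.41

Risk-neutral probability p = (1 + 0.01 − 0.85)/(1.25 − 0.85) = 0.1600/0.4000 = 0.4000
Terminal stock prices: S_uu = 234.4, S_ud = 159.4, S_dd = 108.4
Terminal payoffs (S − K): max(66.38, 0) = 66.38, max(-8.625, 0) = 0, max(-59.63, 0) = 0
Node u (S = 187.5): V_u = 1/1.01·[0.4000·66.3750 + 0.6000·0.0000] = 26.2871
Node d (S = 127.5): V_d = 1/1.01·[0.4000·0.0000 + 0.6000·0.0000] = 0.0000
Node 0 (S = 150): V_0 = 1/1.01·[0.4000·26.2871 + 0.6000·0.0000] = 10.4107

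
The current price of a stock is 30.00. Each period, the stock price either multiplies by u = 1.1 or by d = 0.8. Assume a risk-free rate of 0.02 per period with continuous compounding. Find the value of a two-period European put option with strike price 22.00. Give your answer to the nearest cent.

Risk-neutral probability p = (e^0.02 − 0.8)/(1.1 − 0.8) = 0.2202/0.3000 = 0.7340
Terminal stock prices: S_uu = 36.3, S_ud = 26.4, S_dd = 19.2
Terminal payoffs (K − S): max(-14.3, 0) = 0, max(-4.4, 0) = 0, max(2.8, 0) = 2.8
Node u (S = 33): V_u = e^(−0.02)·[0.7340·0.0000 + 0.2660·0.0000] = 0.0000
Node d (S = 24): V_d = e^(−0.02)·[0.7340·0.0000 + 0.2660·2.8000] = 0.7300
Node 0 (S = 30): V_0 = e^(−0.02)·[0.7340·0.0000 + 0.2660·0.7300] = 0.1903

0.19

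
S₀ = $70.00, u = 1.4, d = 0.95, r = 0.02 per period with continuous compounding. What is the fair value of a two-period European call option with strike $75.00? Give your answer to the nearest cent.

Risk-neutral probability p = (e^0.02 − 0.95)/(1.4 − 0.95) = 0.0702/0.4500 = 0.1560
Terminal stock prices: S_uu = 137.2, S_ud = 93.1, S_dd = 63.17
Terminal payoffs (S − K): max(62.2, 0) = 62.2, max(18.1, 0) = 18.1, max(-11.83, 0) = 0
Node u (S = 98): V_u = e^(−0.02)·[0.1560·62.2000 + 0.8440·18.1000] = 24.4851
Node d (S = 66.5): V_d = e^(−0.02)·[0.1560·18.1000 + 0.8440·0.0000] = 2.7677
Node 0 (S = 70): V_0 = e^(−0.02)·[0.1560·24.4851 + 0.8440·2.7677] = 6.0338

$6.03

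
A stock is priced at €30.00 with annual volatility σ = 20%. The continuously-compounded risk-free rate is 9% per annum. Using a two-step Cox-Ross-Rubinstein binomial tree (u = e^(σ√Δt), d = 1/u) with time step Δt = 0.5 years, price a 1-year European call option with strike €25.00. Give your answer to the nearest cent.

€7.46

CRR parameters: u = e^(σ√Δt) = e^(0.2·√0.5) = 1.1519, d = 1/u = 0.8681
Per-period rate: rΔt = 0.09·0.5 = 0.045, so R = e^0.045 = 1.0460
Risk-neutral probability p = (e^0.045 − 0.8681)/(1.1519 − 0.8681) = 0.1779/0.2838 = 0.6269
Terminal stock prices: S_uu = 39.81, S_ud = 30, S_dd = 22.61
Terminal payoffs (S − K): max(14.81, 0) = 14.81, max(5, 0) = 5, max(-2.391, 0) = 0
Node u (S = 34.56): V_u = e^(−0.045)·[0.6269·14.8069 + 0.3731·5.0000] = 10.6574
Node d (S = 26.04): V_d = e^(−0.045)·[0.6269·5.0000 + 0.3731·0.0000] = 2.9966
Node 0 (S = 30): V_0 = e^(−0.045)·[0.6269·10.6574 + 0.3731·2.9966] = 7.4559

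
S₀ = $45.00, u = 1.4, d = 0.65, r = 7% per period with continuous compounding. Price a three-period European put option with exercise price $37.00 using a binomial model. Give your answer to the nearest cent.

Risk-neutral probability p = (e^0.07 − 0.65)/(1.4 − 0.65) = 0.4225/0.7500 = 0.5633
Terminal stock prices: S_uuu = 123.5, S_uud = 57.33, S_udd = 26.62, S_ddd = 12.36
Terminal payoffs (K − S): max(-86.48, 0) = 0, max(-20.33, 0) = 0, max(10.38, 0) = 10.38, max(24.64, 0) = 24.64
Node uu (S = 88.2): V_uu = e^(−0.07)·[0.5633·0.0000 + 0.4367·0.0000] = 0.0000
Node ud (S = 40.95): V_ud = e^(−0.07)·[0.5633·0.0000 + 0.4367·10.3825] = 4.2271
Node dd (S = 19.01): V_dd = e^(−0.07)·[0.5633·10.3825 + 0.4367·24.6419] = 15.4861
Node u (S = 63): V_u = e^(−0.07)·[0.5633·0.0000 + 0.4367·4.2271] = 1.7210
Node d (S = 29.25): V_d = e^(−0.07)·[0.5633·4.2271 + 0.4367·15.4861] = 8.5252
Node 0 (S = 45): V_0 = e^(−0.07)·[0.5633·1.7210 + 0.4367·8.5252] = 4.3749

$4.37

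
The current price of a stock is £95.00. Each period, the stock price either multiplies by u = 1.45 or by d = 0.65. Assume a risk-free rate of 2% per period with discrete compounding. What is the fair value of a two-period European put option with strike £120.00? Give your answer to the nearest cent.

£36.73

Risk-neutral probability p = (1 + 0.02 − 0.65)/(1.45 − 0.65) = 0.3700/0.8000 = 0.4625
Terminal stock prices: S_uu = 199.7, S_ud = 89.54, S_dd = 40.14
Terminal payoffs (K − S): max(-79.74, 0) = 0, max(30.46, 0) = 30.46, max(79.86, 0) = 79.86
Node u (S = 137.8): V_u = 1/1.02·[0.4625·0.0000 + 0.5375·30.4625] = 16.0525
Node d (S = 61.75): V_d = 1/1.02·[0.4625·30.4625 + 0.5375·79.8625] = 55.8971
Node 0 (S = 95): V_0 = 1/1.02·[0.4625·16.0525 + 0.5375·55.8971] = 36.7343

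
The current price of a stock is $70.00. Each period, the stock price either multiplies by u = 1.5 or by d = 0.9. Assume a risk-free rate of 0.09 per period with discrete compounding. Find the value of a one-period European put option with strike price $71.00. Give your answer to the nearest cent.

$5.02

Risk-neutral probability p = (1 + 0.09 − 0.9)/(1.5 − 0.9) = 0.1900/0.6000 = 0.3167
Terminal stock prices: S_u = 105, S_d = 63
Terminal payoffs (K − S): max(-34, 0) = 0, max(8, 0) = 8
Node 0 (S = 70): V_0 = 1/1.09·[0.3167·0.0000 + 0.6833·8.0000] = 5.0153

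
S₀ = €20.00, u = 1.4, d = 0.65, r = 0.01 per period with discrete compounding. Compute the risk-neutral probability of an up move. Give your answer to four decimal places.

p = 0.4800

Risk-neutral probability p = (1 + 0.01 − 0.65)/(1.4 − 0.65) = 0.3600/0.7500 = 0.4800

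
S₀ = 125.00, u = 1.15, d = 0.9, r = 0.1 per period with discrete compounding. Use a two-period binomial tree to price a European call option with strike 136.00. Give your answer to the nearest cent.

15.50

Risk-neutral probability p = (1 + 0.1 − 0.9)/(1.15 − 0.9) = 0.2000/0.2500 = 0.8000
Terminal stock prices: S_uu = 165.3, S_ud = 129.4, S_dd = 101.2
Terminal payoffs (S − K): max(29.31, 0) = 29.31, max(-6.625, 0) = 0, max(-34.75, 0) = 0
Node u (S = 143.8): V_u = 1/1.1·[0.8000·29.3125 + 0.2000·0.0000] = 21.3182
Node d (S = 112.5): V_d = 1/1.1·[0.8000·0.0000 + 0.2000·0.0000] = 0.0000
Node 0 (S = 125): V_0 = 1/1.1·[0.8000·21.3182 + 0.2000·0.0000] = 15.5041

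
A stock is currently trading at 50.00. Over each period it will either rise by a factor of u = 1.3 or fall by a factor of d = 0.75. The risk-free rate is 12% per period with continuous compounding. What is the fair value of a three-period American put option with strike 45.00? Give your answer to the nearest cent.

Risk-neutral probability p = (e^0.12 − 0.75)/(1.3 − 0.75) = 0.3775/0.5500 = 0.6864
Terminal stock prices: S_uuu = 109.9, S_uud = 63.38, S_udd = 36.56, S_ddd = 21.09
Terminal payoffs (K − S): max(-64.85, 0) = 0, max(-18.38, 0) = 0, max(8.438, 0) = 8.438, max(23.91, 0) = 23.91
Node uu (S = 84.5): continuation = e^(−0.12)·[0.6864·0.0000 + 0.3136·0.0000] = 0.0000; exercise value = 0.0000 ≤ continuation, so V_uu = 0.0000
Node ud (S = 48.75): continuation = e^(−0.12)·[0.6864·0.0000 + 0.3136·8.4375] = 2.3471; exercise value = 0.0000 ≤ continuation, so V_ud = 2.3471
Node dd (S = 28.12): continuation = e^(−0.12)·[0.6864·8.4375 + 0.3136·23.9062] = 11.7864; exercise value = 16.8750 > continuation, so V_dd = 16.8750 (exercise)
Node u (S = 65): continuation = e^(−0.12)·[0.6864·0.0000 + 0.3136·2.3471] = 0.6529; exercise value = 0.0000 ≤ continuation, so V_u = 0.6529
Node d (S = 37.5): continuation = e^(−0.12)·[0.6864·2.3471 + 0.3136·16.8750] = 6.1230; exercise value = 7.5000 > continuation, so V_d = 7.5000 (exercise)
Node 0 (S = 50): continuation = e^(−0.12)·[0.6864·0.6529 + 0.3136·7.5000] = 2.4838; exercise value = 0.0000 ≤ continuation, so V_0 = 2.4838

2.48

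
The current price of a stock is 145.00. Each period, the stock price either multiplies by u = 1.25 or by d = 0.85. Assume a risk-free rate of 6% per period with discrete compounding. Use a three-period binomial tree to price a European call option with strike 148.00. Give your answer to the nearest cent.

31.13

Risk-neutral probability p = (1 + 0.06 − 0.85)/(1.25 − 0.85) = 0.2100/0.4000 = 0.5250
Terminal stock prices: S_uuu = 283.2, S_uud = 192.6, S_udd = 131, S_ddd = 89.05
Terminal payoffs (S − K): max(135.2, 0) = 135.2, max(44.58, 0) = 44.58, max(-17.05, 0) = 0, max(-58.95, 0) = 0
Node uu (S = 226.6): V_uu = 1/1.06·[0.5250·135.2031 + 0.4750·44.5781] = 86.9399
Node ud (S = 154.1): V_ud = 1/1.06·[0.5250·44.5781 + 0.4750·0.0000] = 22.0788
Node dd (S = 104.8): V_dd = 1/1.06·[0.5250·0.0000 + 0.4750·0.0000] = 0.0000
Node u (S = 181.2): V_u = 1/1.06·[0.5250·86.9399 + 0.4750·22.0788] = 52.9536
Node d (S = 123.2): V_d = 1/1.06·[0.5250·22.0788 + 0.4750·0.0000] = 10.9352
Node 0 (S = 145): V_0 = 1/1.06·[0.5250·52.9536 + 0.4750·10.9352] = 31.1273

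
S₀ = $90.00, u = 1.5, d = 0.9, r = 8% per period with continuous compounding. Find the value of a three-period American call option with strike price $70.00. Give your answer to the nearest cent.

Risk-neutral probability p = (e^0.08 − 0.9)/(1.5 − 0.9) = 0.1833/0.6000 = 0.3055
Terminal stock prices: S_uuu = 303.8, S_uud = 182.2, S_udd = 109.4, S_ddd = 65.61
Terminal payoffs (S − K): max(233.8, 0) = 233.8, max(112.2, 0) = 112.2, max(39.35, 0) = 39.35, max(-4.39, 0) = 0
Node uu (S = 202.5): continuation = e^(−0.08)·[0.3055·233.7500 + 0.6945·112.2500] = 137.8819; exercise value = 132.5000 ≤ continuation, so V_uu = 137.8819
Node ud (S = 121.5): continuation = e^(−0.08)·[0.3055·112.2500 + 0.6945·39.3500] = 56.8819; exercise value = 51.5000 ≤ continuation, so V_ud = 56.8819
Node dd (S = 72.9): continuation = e^(−0.08)·[0.3055·39.3500 + 0.6945·0.0000] = 11.0964; exercise value = 2.9000 ≤ continuation, so V_dd = 11.0964
Node u (S = 135): continuation = e^(−0.08)·[0.3055·137.8819 + 0.6945·56.8819] = 75.3499; exercise value = 65.0000 ≤ continuation, so V_u = 75.3499
Node d (S = 81): continuation = e^(−0.08)·[0.3055·56.8819 + 0.6945·11.0964] = 23.1544; exercise value = 11.0000 ≤ continuation, so V_d = 23.1544
Node 0 (S = 90): continuation = e^(−0.08)·[0.3055·75.3499 + 0.6945·23.1544] = 36.0929; exercise value = 20.0000 ≤ continuation, so V_0 = 36.0929

$36.09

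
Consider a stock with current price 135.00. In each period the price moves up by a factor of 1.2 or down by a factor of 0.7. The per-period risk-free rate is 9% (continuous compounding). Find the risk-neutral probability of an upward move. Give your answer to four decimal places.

p = 0.7883

Risk-neutral probability p = (e^0.09 − 0.7)/(1.2 − 0.7) = 0.3942/0.5000 = 0.7883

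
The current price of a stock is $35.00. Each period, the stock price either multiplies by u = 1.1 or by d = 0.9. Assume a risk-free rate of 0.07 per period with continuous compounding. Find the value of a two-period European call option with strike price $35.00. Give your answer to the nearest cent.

Risk-neutral probability p = (e^0.07 − 0.9)/(1.1 − 0.9) = 0.1725/0.2000 = 0.8625
Terminal stock prices: S_uu = 42.35, S_ud = 34.65, S_dd = 28.35
Terminal payoffs (S − K): max(7.35, 0) = 7.35, max(-0.35, 0) = 0, max(-6.65, 0) = 0
Node u (S = 38.5): V_u = e^(−0.07)·[0.8625·7.3500 + 0.1375·0.0000] = 5.9111
Node d (S = 31.5): V_d = e^(−0.07)·[0.8625·0.0000 + 0.1375·0.0000] = 0.0000
Node 0 (S = 35): V_0 = e^(−0.07)·[0.8625·5.9111 + 0.1375·0.0000] = 4.7539

$4.75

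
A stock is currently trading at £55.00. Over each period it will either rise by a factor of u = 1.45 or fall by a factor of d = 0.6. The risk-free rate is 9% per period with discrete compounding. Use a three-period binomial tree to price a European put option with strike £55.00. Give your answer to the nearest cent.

£8.83

Risk-neutral probability p = (1 + 0.09 − 0.6)/(1.45 − 0.6) = 0.4900/0.8500 = 0.5765
Terminal stock prices: S_uuu = 167.7, S_uud = 69.38, S_udd = 28.71, S_ddd = 11.88
Terminal payoffs (K − S): max(-112.7, 0) = 0, max(-14.38, 0) = 0, max(26.29, 0) = 26.29, max(43.12, 0) = 43.12
Node uu (S = 115.6): V_uu = 1/1.09·[0.5765·0.0000 + 0.4235·0.0000] = 0.0000
Node ud (S = 47.85): V_ud = 1/1.09·[0.5765·0.0000 + 0.4235·26.2900] = 10.2152
Node dd (S = 19.8): V_dd = 1/1.09·[0.5765·26.2900 + 0.4235·43.1200] = 30.6587
Node u (S = 79.75): V_u = 1/1.09·[0.5765·0.0000 + 0.4235·10.2152] = 3.9692
Node d (S = 33): V_d = 1/1.09·[0.5765·10.2152 + 0.4235·30.6587] = 17.3153
Node 0 (S = 55): V_0 = 1/1.09·[0.5765·3.9692 + 0.4235·17.3153] = 8.8272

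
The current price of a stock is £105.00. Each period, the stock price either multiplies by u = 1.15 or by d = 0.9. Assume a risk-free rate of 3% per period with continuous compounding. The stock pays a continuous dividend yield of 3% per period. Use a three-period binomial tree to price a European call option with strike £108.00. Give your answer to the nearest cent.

Per-period risk-free factor R = e^0.03 = 1.0305; dividend-adjusted growth = e^(0.03−0.03) = 1.0000.
Risk-neutral probability p = (1.0000 − 0.9)/(1.15 − 0.9) = 0.1000/0.2500 = 0.4000
Terminal stock prices: S_uuu = 159.7, S_uud = 125, S_udd = 97.81, S_ddd = 76.55
Terminal payoffs (S − K): max(51.69, 0) = 51.69, max(16.98, 0) = 16.98, max(-10.19, 0) = 0, max(-31.45, 0) = 0
Node uu (S = 138.9): V_uu = e^(−0.03)·[0.4000·51.6919 + 0.6000·16.9762] = 29.9504
Node ud (S = 108.7): V_ud = e^(−0.03)·[0.4000·16.9762 + 0.6000·0.0000] = 6.5898
Node dd (S = 85.05): V_dd = e^(−0.03)·[0.4000·0.0000 + 0.6000·0.0000] = 0.0000
Node u (S = 120.7): V_u = e^(−0.03)·[0.4000·29.9504 + 0.6000·6.5898] = 15.4631
Node d (S = 94.5): V_d = e^(−0.03)·[0.4000·6.5898 + 0.6000·0.0000] = 2.5580
Node 0 (S = 105): V_0 = e^(−0.03)·[0.4000·15.4631 + 0.6000·2.5580] = 7.4919

£7.49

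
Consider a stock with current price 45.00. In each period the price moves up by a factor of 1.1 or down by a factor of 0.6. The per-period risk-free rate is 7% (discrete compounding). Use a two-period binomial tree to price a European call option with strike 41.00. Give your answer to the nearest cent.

10.38

Risk-neutral probability p = (1 + 0.07 − 0.6)/(1.1 − 0.6) = 0.4700/0.5000 = 0.9400
Terminal stock prices: S_uu = 54.45, S_ud = 29.7, S_dd = 16.2
Terminal payoffs (S − K): max(13.45, 0) = 13.45, max(-11.3, 0) = 0, max(-24.8, 0) = 0
Node u (S = 49.5): V_u = 1/1.07·[0.9400·13.4500 + 0.0600·0.0000] = 11.8159
Node d (S = 27): V_d = 1/1.07·[0.9400·0.0000 + 0.0600·0.0000] = 0.0000
Node 0 (S = 45): V_0 = 1/1.07·[0.9400·11.8159 + 0.0600·0.0000] = 10.3803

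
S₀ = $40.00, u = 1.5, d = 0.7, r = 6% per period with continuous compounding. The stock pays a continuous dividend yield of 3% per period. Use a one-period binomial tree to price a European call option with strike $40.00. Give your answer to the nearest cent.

$7.78

Per-period risk-free factor R = e^0.06 = 1.0618; dividend-adjusted growth = e^(0.06−0.03) = 1.0305.
Risk-neutral probability p = (1.0305 − 0.7)/(1.5 − 0.7) = 0.3305/0.8000 = 0.4131
Terminal stock prices: S_u = 60, S_d = 28
Terminal payoffs (S − K): max(20, 0) = 20, max(-12, 0) = 0
Node 0 (S = 40): V_0 = e^(−0.06)·[0.4131·20.0000 + 0.5869·0.0000] = 7.7803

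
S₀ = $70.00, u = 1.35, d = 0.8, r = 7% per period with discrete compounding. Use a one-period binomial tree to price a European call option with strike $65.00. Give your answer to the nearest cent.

Risk-neutral probability p = (1 + 0.07 − 0.8)/(1.35 − 0.8) = 0.2700/0.5500 = 0.4909
Terminal stock prices: S_u = 94.5, S_d = 56
Terminal payoffs (S − K): max(29.5, 0) = 29.5, max(-9, 0) = 0
Node 0 (S = 70): V_0 = 1/1.07·[0.4909·29.5000 + 0.5091·0.0000] = 13.5344

$13.53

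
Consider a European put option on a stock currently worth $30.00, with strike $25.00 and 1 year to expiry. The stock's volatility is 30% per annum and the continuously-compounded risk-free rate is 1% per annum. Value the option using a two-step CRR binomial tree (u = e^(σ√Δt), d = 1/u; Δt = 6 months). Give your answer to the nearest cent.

CRR parameters: u = e^(σ√Δt) = e^(0.3·√0.5) = 1.2363, d = 1/u = 0.8089
Per-period rate: rΔt = 0.01·0.5 = 0.005, so R = e^0.005 = 1.0050
Risk-neutral probability p = (e^0.005 − 0.8089)/(1.2363 − 0.8089) = 0.1962/0.4275 = 0.4589
Terminal stock prices: S_uu = 45.85, S_ud = 30, S_dd = 19.63
Terminal payoffs (K − S): max(-20.85, 0) = 0, max(-5, 0) = 0, max(5.372, 0) = 5.372
Node u (S = 37.09): V_u = e^(−0.005)·[0.4589·0.0000 + 0.5411·0.0000] = 0.0000
Node d (S = 24.27): V_d = e^(−0.005)·[0.4589·0.0000 + 0.5411·5.3725] = 2.8926
Node 0 (S = 30): V_0 = e^(−0.005)·[0.4589·0.0000 + 0.5411·2.8926] = 1.5574

$1.56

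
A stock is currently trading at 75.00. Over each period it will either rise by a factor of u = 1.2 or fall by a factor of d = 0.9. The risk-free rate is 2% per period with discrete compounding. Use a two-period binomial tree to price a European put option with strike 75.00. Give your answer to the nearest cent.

Risk-neutral probability p = (1 + 0.02 − 0.9)/(1.2 − 0.9) = 0.1200/0.3000 = 0.4000
Terminal stock prices: S_uu = 108, S_ud = 81, S_dd = 60.75
Terminal payoffs (K − S): max(-33, 0) = 0, max(-6, 0) = 0, max(14.25, 0) = 14.25
Node u (S = 90): V_u = 1/1.02·[0.4000·0.0000 + 0.6000·0.0000] = 0.0000
Node d (S = 67.5): V_d = 1/1.02·[0.4000·0.0000 + 0.6000·14.2500] = 8.3824
Node 0 (S = 75): V_0 = 1/1.02·[0.4000·0.0000 + 0.6000·8.3824] = 4.9308

4.93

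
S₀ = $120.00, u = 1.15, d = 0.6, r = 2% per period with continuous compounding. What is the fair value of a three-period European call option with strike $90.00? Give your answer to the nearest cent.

Risk-neutral probability p = (e^0.02 − 0.6)/(1.15 − 0.6) = 0.4202/0.5500 = 0.7640
Terminal stock prices: S_uuu = 182.5, S_uud = 95.22, S_udd = 49.68, S_ddd = 25.92
Terminal payoffs (S − K): max(92.5, 0) = 92.5, max(5.22, 0) = 5.22, max(-40.32, 0) = 0, max(-64.08, 0) = 0
Node uu (S = 158.7): V_uu = e^(−0.02)·[0.7640·92.5050 + 0.2360·5.2200] = 70.4821
Node ud (S = 82.8): V_ud = e^(−0.02)·[0.7640·5.2200 + 0.2360·0.0000] = 3.9091
Node dd (S = 43.2): V_dd = e^(−0.02)·[0.7640·0.0000 + 0.2360·0.0000] = 0.0000
Node u (S = 138): V_u = e^(−0.02)·[0.7640·70.4821 + 0.2360·3.9091] = 53.6865
Node d (S = 72): V_d = e^(−0.02)·[0.7640·3.9091 + 0.2360·0.0000] = 2.9274
Node 0 (S = 120): V_0 = e^(−0.02)·[0.7640·53.6865 + 0.2360·2.9274] = 40.8816

$40.88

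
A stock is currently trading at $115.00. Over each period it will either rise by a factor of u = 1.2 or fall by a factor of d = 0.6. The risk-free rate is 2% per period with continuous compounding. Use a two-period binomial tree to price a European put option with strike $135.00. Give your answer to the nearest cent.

$29.13

Risk-neutral probability p = (e^0.02 − 0.6)/(1.2 − 0.6) = 0.4202/0.6000 = 0.7003
Terminal stock prices: S_uu = 165.6, S_ud = 82.8, S_dd = 41.4
Terminal payoffs (K − S): max(-30.6, 0) = 0, max(52.2, 0) = 52.2, max(93.6, 0) = 93.6
Node u (S = 138): V_u = e^(−0.02)·[0.7003·0.0000 + 0.2997·52.2000] = 15.3327
Node d (S = 69): V_d = e^(−0.02)·[0.7003·52.2000 + 0.2997·93.6000] = 63.3268
Node 0 (S = 115): V_0 = e^(−0.02)·[0.7003·15.3327 + 0.2997·63.3268] = 29.1265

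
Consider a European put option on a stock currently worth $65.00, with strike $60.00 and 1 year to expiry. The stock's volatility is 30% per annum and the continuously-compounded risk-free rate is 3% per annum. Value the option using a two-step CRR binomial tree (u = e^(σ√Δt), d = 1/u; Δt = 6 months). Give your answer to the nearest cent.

$4.54

CRR parameters: u = e^(σ√Δt) = e^(0.3·√0.5) = 1.2363, d = 1/u = 0.8089
Per-period rate: rΔt = 0.03·0.5 = 0.015, so R = e^0.015 = 1.0151
Risk-neutral probability p = (e^0.015 − 0.8089)/(1.2363 − 0.8089) = 0.2063/0.4275 = 0.4825
Terminal stock prices: S_uu = 99.35, S_ud = 65, S_dd = 42.53
Terminal payoffs (K − S): max(-39.35, 0) = 0, max(-5, 0) = 0, max(17.47, 0) = 17.47
Node u (S = 80.36): V_u = e^(−0.015)·[0.4825·0.0000 + 0.5175·0.0000] = 0.0000
Node d (S = 52.58): V_d = e^(−0.015)·[0.4825·0.0000 + 0.5175·17.4737] = 8.9076
Node 0 (S = 65): V_0 = e^(−0.015)·[0.4825·0.0000 + 0.5175·8.9076] = 4.5409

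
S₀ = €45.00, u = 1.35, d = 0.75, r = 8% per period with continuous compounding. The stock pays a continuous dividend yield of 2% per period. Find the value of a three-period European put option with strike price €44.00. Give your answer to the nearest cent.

€4.96

Per-period risk-free factor R = e^0.08 = 1.0833; dividend-adjusted growth = e^(0.08−0.02) = 1.0618.
Risk-neutral probability p = (1.0618 − 0.75)/(1.35 − 0.75) = 0.3118/0.6000 = 0.5197
Terminal stock prices: S_uuu = 110.7, S_uud = 61.51, S_udd = 34.17, S_ddd = 18.98
Terminal payoffs (K − S): max(-66.72, 0) = 0, max(-17.51, 0) = 0, max(9.828, 0) = 9.828, max(25.02, 0) = 25.02
Node uu (S = 82.01): V_uu = e^(−0.08)·[0.5197·0.0000 + 0.4803·0.0000] = 0.0000
Node ud (S = 45.56): V_ud = e^(−0.08)·[0.5197·0.0000 + 0.4803·9.8281] = 4.3573
Node dd (S = 25.31): V_dd = e^(−0.08)·[0.5197·9.8281 + 0.4803·25.0156] = 15.8058
Node u (S = 60.75): V_u = e^(−0.08)·[0.5197·0.0000 + 0.4803·4.3573] = 1.9318
Node d (S = 33.75): V_d = e^(−0.08)·[0.5197·4.3573 + 0.4803·15.8058] = 9.0980
Node 0 (S = 45): V_0 = e^(−0.08)·[0.5197·1.9318 + 0.4803·9.0980] = 4.9604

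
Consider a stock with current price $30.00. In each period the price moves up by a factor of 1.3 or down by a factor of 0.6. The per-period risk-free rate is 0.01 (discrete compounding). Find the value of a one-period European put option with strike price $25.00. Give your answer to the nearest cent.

$2.87

Risk-neutral probability p = (1 + 0.01 − 0.6)/(1.3 − 0.6) = 0.4100/0.7000 = 0.5857
Terminal stock prices: S_u = 39, S_d = 18
Terminal payoffs (K − S): max(-14, 0) = 0, max(7, 0) = 7
Node 0 (S = 30): V_0 = 1/1.01·[0.5857·0.0000 + 0.4143·7.0000] = 2.8713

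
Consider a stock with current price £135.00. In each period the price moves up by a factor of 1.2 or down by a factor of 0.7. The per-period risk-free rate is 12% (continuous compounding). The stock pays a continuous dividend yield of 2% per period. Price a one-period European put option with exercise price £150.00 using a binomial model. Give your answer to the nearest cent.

Per-period risk-free factor R = e^0.12 = 1.1275; dividend-adjusted growth = e^(0.12−0.02) = 1.1052.
Risk-neutral probability p = (1.1052 − 0.7)/(1.2 − 0.7) = 0.4052/0.5000 = 0.8103
Terminal stock prices: S_u = 162, S_d = 94.5
Terminal payoffs (K − S): max(-12, 0) = 0, max(55.5, 0) = 55.5
Node 0 (S = 135): V_0 = e^(−0.12)·[0.8103·0.0000 + 0.1897·55.5000] = 9.3357

£9.34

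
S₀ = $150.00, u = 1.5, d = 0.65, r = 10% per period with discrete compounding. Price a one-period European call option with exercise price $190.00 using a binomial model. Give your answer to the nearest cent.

$16.84

Risk-neutral probability p = (1 + 0.1 − 0.65)/(1.5 − 0.65) = 0.4500/0.8500 = 0.5294
Terminal stock prices: S_u = 225, S_d = 97.5
Terminal payoffs (S − K): max(35, 0) = 35, max(-92.5, 0) = 0
Node 0 (S = 150): V_0 = 1/1.1·[0.5294·35.0000 + 0.4706·0.0000] = 16.8449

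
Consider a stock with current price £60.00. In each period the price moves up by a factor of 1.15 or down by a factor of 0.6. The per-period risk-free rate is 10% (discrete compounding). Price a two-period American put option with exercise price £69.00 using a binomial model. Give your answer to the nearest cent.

£9.00

Risk-neutral probability p = (1 + 0.1 − 0.6)/(1.15 − 0.6) = 0.5000/0.5500 = 0.9091
Terminal stock prices: S_uu = 79.35, S_ud = 41.4, S_dd = 21.6
Terminal payoffs (K − S): max(-10.35, 0) = 0, max(27.6, 0) = 27.6, max(47.4, 0) = 47.4
Node u (S = 69): continuation = 1/1.1·[0.9091·0.0000 + 0.0909·27.6000] = 2.2810; exercise value = 0.0000 ≤ continuation, so V_u = 2.2810
Node d (S = 36): continuation = 1/1.1·[0.9091·27.6000 + 0.0909·47.4000] = 26.7273; exercise value = 33.0000 > continuation, so V_d = 33.0000 (exercise)
Node 0 (S = 60): continuation = 1/1.1·[0.9091·2.2810 + 0.0909·33.0000] = 4.6124; exercise value = 9.0000 > continuation, so V_0 = 9.0000 (exercise)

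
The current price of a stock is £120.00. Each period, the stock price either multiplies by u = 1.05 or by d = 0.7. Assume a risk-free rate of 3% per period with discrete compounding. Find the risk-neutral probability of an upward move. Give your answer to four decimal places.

p = 0.9429

Risk-neutral probability p = (1 + 0.03 − 0.7)/(1.05 − 0.7) = 0.3300/0.3500 = 0.9429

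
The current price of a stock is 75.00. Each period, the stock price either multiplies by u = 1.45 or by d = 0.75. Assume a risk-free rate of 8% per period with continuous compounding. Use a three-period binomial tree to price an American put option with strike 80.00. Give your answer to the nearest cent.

13.42

Risk-neutral probability p = (e^0.08 − 0.75)/(1.45 − 0.75) = 0.3333/0.7000 = 0.4761
Terminal stock prices: S_uuu = 228.6, S_uud = 118.3, S_udd = 61.17, S_ddd = 31.64
Terminal payoffs (K − S): max(-148.6, 0) = 0, max(-38.27, 0) = 0, max(18.83, 0) = 18.83, max(48.36, 0) = 48.36
Node uu (S = 157.7): continuation = e^(−0.08)·[0.4761·0.0000 + 0.5239·0.0000] = 0.0000; exercise value = 0.0000 ≤ continuation, so V_uu = 0.0000
Node ud (S = 81.56): continuation = e^(−0.08)·[0.4761·0.0000 + 0.5239·18.8281] = 9.1052; exercise value = 0.0000 ≤ continuation, so V_ud = 9.1052
Node dd (S = 42.19): continuation = e^(−0.08)·[0.4761·18.8281 + 0.5239·48.3594] = 31.6618; exercise value = 37.8125 > continuation, so V_dd = 37.8125 (exercise)
Node u (S = 108.8): continuation = e^(−0.08)·[0.4761·0.0000 + 0.5239·9.1052] = 4.4033; exercise value = 0.0000 ≤ continuation, so V_u = 4.4033
Node d (S = 56.25): continuation = e^(−0.08)·[0.4761·9.1052 + 0.5239·37.8125] = 22.2880; exercise value = 23.7500 > continuation, so V_d = 23.7500 (exercise)
Node 0 (S = 75): continuation = e^(−0.08)·[0.4761·4.4033 + 0.5239·23.7500] = 13.4208; exercise value = 5.0000 ≤ continuation, so V_0 = 13.4208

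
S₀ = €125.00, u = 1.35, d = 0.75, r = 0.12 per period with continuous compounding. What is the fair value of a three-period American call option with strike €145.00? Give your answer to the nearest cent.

€36.19

Risk-neutral probability p = (e^0.12 − 0.75)/(1.35 − 0.75) = 0.3775/0.6000 = 0.6292
Terminal stock prices: S_uuu = 307.5, S_uud = 170.9, S_udd = 94.92, S_ddd = 52.73
Terminal payoffs (S − K): max(162.5, 0) = 162.5, max(25.86, 0) = 25.86, max(-50.08, 0) = 0, max(-92.27, 0) = 0
Node uu (S = 227.8): continuation = e^(−0.12)·[0.6292·162.5469 + 0.3708·25.8594] = 99.2090; exercise value = 82.8125 ≤ continuation, so V_uu = 99.2090
Node ud (S = 126.6): continuation = e^(−0.12)·[0.6292·25.8594 + 0.3708·0.0000] = 14.4299; exercise value = 0.0000 ≤ continuation, so V_ud = 14.4299
Node dd (S = 70.31): continuation = e^(−0.12)·[0.6292·0.0000 + 0.3708·0.0000] = 0.0000; exercise value = 0.0000 ≤ continuation, so V_dd = 0.0000
Node u (S = 168.8): continuation = e^(−0.12)·[0.6292·99.2090 + 0.3708·14.4299] = 60.1063; exercise value = 23.7500 ≤ continuation, so V_u = 60.1063
Node d (S = 93.75): continuation = e^(−0.12)·[0.6292·14.4299 + 0.3708·0.0000] = 8.0521; exercise value = 0.0000 ≤ continuation, so V_d = 8.0521
Node 0 (S = 125): continuation = e^(−0.12)·[0.6292·60.1063 + 0.3708·8.0521] = 36.1887; exercise value = 0.0000 ≤ continuation, so V_0 = 36.1887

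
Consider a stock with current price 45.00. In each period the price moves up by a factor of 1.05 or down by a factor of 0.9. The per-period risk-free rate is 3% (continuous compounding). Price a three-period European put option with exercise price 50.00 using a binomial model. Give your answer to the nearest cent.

1.95

Risk-neutral probability p = (e^0.03 − 0.9)/(1.05 − 0.9) = 0.1305/0.1500 = 0.8697
Terminal stock prices: S_uuu = 52.09, S_uud = 44.65, S_udd = 38.27, S_ddd = 32.81
Terminal payoffs (K − S): max(-2.093, 0) = 0, max(5.349, 0) = 5.349, max(11.73, 0) = 11.73, max(17.19, 0) = 17.19
Node uu (S = 49.61): V_uu = e^(−0.03)·[0.8697·0.0000 + 0.1303·5.3487] = 0.6764
Node ud (S = 42.52): V_ud = e^(−0.03)·[0.8697·5.3487 + 0.1303·11.7275] = 5.9973
Node dd (S = 36.45): V_dd = e^(−0.03)·[0.8697·11.7275 + 0.1303·17.1950] = 12.0723
Node u (S = 47.25): V_u = e^(−0.03)·[0.8697·0.6764 + 0.1303·5.9973] = 1.3292
Node d (S = 40.5): V_d = e^(−0.03)·[0.8697·5.9973 + 0.1303·12.0723] = 6.5882
Node 0 (S = 45): V_0 = e^(−0.03)·[0.8697·1.3292 + 0.1303·6.5882] = 1.9549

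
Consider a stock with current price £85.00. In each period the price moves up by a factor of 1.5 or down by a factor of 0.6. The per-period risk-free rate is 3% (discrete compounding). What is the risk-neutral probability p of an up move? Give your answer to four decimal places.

p = 0.4778

Risk-neutral probability p = (1 + 0.03 − 0.6)/(1.5 − 0.6) = 0.4300/0.9000 = 0.4778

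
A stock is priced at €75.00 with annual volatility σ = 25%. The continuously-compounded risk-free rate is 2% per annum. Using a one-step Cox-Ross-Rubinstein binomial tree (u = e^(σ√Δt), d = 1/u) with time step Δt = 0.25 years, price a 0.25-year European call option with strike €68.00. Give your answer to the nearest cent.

CRR parameters: u = e^(σ√Δt) = e^(0.25·√0.25) = 1.1331, d = 1/u = 0.8825
Per-period rate: rΔt = 0.02·0.25 = 0.005, so R = e^0.005 = 1.0050
Risk-neutral probability p = (e^0.005 − 0.8825)/(1.1331 − 0.8825) = 0.1225/0.2507 = 0.4888
Terminal stock prices: S_u = 84.99, S_d = 66.19
Terminal payoffs (S − K): max(16.99, 0) = 16.99, max(-1.813, 0) = 0
Node 0 (S = 75): V_0 = e^(−0.005)·[0.4888·16.9861 + 0.5112·0.0000] = 8.2612

€8.26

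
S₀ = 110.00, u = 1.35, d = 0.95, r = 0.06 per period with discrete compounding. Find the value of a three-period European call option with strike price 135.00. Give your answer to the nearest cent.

Risk-neutral probability p = (1 + 0.06 − 0.95)/(1.35 − 0.95) = 0.1100/0.4000 = 0.2750
Terminal stock prices: S_uuu = 270.6, S_uud = 190.5, S_udd = 134, S_ddd = 94.31
Terminal payoffs (S − K): max(135.6, 0) = 135.6, max(55.45, 0) = 55.45, max(-0.9787, 0) = 0, max(-40.69, 0) = 0
Node uu (S = 200.5): V_uu = 1/1.06·[0.2750·135.6413 + 0.7250·55.4513] = 73.1165
Node ud (S = 141.1): V_ud = 1/1.06·[0.2750·55.4513 + 0.7250·0.0000] = 14.3859
Node dd (S = 99.27): V_dd = 1/1.06·[0.2750·0.0000 + 0.7250·0.0000] = 0.0000
Node u (S = 148.5): V_u = 1/1.06·[0.2750·73.1165 + 0.7250·14.3859] = 28.8083
Node d (S = 104.5): V_d = 1/1.06·[0.2750·14.3859 + 0.7250·0.0000] = 3.7322
Node 0 (S = 110): V_0 = 1/1.06·[0.2750·28.8083 + 0.7250·3.7322] = 10.0265

10.03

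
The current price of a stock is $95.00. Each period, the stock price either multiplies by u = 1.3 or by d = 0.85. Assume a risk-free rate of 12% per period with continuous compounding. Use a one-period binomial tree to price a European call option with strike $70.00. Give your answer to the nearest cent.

$32.92

Risk-neutral probability p = (e^0.12 − 0.85)/(1.3 − 0.85) = 0.2775/0.4500 = 0.6167
Terminal stock prices: S_u = 123.5, S_d = 80.75
Terminal payoffs (S − K): max(53.5, 0) = 53.5, max(10.75, 0) = 10.75
Node 0 (S = 95): V_0 = e^(−0.12)·[0.6167·53.5000 + 0.3833·10.7500] = 32.9156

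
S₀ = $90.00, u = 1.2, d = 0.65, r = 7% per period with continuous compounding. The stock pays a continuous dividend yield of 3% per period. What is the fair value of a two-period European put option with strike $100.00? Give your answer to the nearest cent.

$15.17

Per-period risk-free factor R = e^0.07 = 1.0725; dividend-adjusted growth = e^(0.07−0.03) = 1.0408.
Risk-neutral probability p = (1.0408 − 0.65)/(1.2 − 0.65) = 0.3908/0.5500 = 0.7106
Terminal stock prices: S_uu = 129.6, S_ud = 70.2, S_dd = 38.03
Terminal payoffs (K − S): max(-29.6, 0) = 0, max(29.8, 0) = 29.8, max(61.97, 0) = 61.97
Node u (S = 108): V_u = e^(−0.07)·[0.7106·0.0000 + 0.2894·29.8000] = 8.0420
Node d (S = 58.5): V_d = e^(−0.07)·[0.7106·29.8000 + 0.2894·61.9750] = 36.4683
Node 0 (S = 90): V_0 = e^(−0.07)·[0.7106·8.0420 + 0.2894·36.4683] = 15.1697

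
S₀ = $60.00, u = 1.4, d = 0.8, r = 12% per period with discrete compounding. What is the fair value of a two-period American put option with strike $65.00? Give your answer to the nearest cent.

$7.08

Risk-neutral probability p = (1 + 0.12 − 0.8)/(1.4 − 0.8) = 0.3200/0.6000 = 0.5333
Terminal stock prices: S_uu = 117.6, S_ud = 67.2, S_dd = 38.4
Terminal payoffs (K − S): max(-52.6, 0) = 0, max(-2.2, 0) = 0, max(26.6, 0) = 26.6
Node u (S = 84): continuation = 1/1.12·[0.5333·0.0000 + 0.4667·0.0000] = 0.0000; exercise value = 0.0000 ≤ continuation, so V_u = 0.0000
Node d (S = 48): continuation = 1/1.12·[0.5333·0.0000 + 0.4667·26.6000] = 11.0833; exercise value = 17.0000 > continuation, so V_d = 17.0000 (exercise)
Node 0 (S = 60): continuation = 1/1.12·[0.5333·0.0000 + 0.4667·17.0000] = 7.0833; exercise value = 5.0000 ≤ continuation, so V_0 = 7.0833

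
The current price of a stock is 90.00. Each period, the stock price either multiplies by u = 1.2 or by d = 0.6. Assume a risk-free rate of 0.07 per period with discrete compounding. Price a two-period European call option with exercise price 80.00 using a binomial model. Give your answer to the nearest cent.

26.58

Risk-neutral probability p = (1 + 0.07 − 0.6)/(1.2 − 0.6) = 0.4700/0.6000 = 0.7833
Terminal stock prices: S_uu = 129.6, S_ud = 64.8, S_dd = 32.4
Terminal payoffs (S − K): max(49.6, 0) = 49.6, max(-15.2, 0) = 0, max(-47.6, 0) = 0
Node u (S = 108): V_u = 1/1.07·[0.7833·49.6000 + 0.2167·0.0000] = 36.3115
Node d (S = 54): V_d = 1/1.07·[0.7833·0.0000 + 0.2167·0.0000] = 0.0000
Node 0 (S = 90): V_0 = 1/1.07·[0.7833·36.3115 + 0.2167·0.0000] = 26.5832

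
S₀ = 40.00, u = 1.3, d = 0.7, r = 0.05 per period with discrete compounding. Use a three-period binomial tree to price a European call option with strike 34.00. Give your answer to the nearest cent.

14.13

Risk-neutral probability p = (1 + 0.05 − 0.7)/(1.3 − 0.7) = 0.3500/0.6000 = 0.5833
Terminal stock prices: S_uuu = 87.88, S_uud = 47.32, S_udd = 25.48, S_ddd = 13.72
Terminal payoffs (S − K): max(53.88, 0) = 53.88, max(13.32, 0) = 13.32, max(-8.52, 0) = 0, max(-20.28, 0) = 0
Node uu (S = 67.6): V_uu = 1/1.05·[0.5833·53.8800 + 0.4167·13.3200] = 35.2190
Node ud (S = 36.4): V_ud = 1/1.05·[0.5833·13.3200 + 0.4167·0.0000] = 7.4000
Node dd (S = 19.6): V_dd = 1/1.05·[0.5833·0.0000 + 0.4167·0.0000] = 0.0000
Node u (S = 52): V_u = 1/1.05·[0.5833·35.2190 + 0.4167·7.4000] = 22.5026
Node d (S = 28): V_d = 1/1.05·[0.5833·7.4000 + 0.4167·0.0000] = 4.1111
Node 0 (S = 40): V_0 = 1/1.05·[0.5833·22.5026 + 0.4167·4.1111] = 14.1329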